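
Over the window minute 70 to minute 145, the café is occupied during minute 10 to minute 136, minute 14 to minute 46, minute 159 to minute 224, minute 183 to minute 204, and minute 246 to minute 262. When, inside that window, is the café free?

After merging, the occupied span is minute 10 to minute 136, minute 159 to minute 224, minute 246 to minute 262.
Gaps within minute 70 to minute 145: minute 136 to minute 145.

minute 136 to minute 145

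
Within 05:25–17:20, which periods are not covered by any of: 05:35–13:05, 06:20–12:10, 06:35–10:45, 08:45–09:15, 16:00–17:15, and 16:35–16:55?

The merged coverage is 05:35–13:05, 16:00–17:15.
Uncovered inside 05:25–17:20: 05:25–05:35, 13:05–16:00, 17:15–17:20.

05:25–05:35, 13:05–16:00, 17:15–17:20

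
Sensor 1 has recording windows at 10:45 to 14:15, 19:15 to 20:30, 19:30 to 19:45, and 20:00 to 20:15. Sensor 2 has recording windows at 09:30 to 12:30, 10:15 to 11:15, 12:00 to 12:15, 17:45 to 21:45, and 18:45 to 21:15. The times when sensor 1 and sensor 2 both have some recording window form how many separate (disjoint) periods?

2

Merge the first list: 10:45–14:15, 19:15–20:30.
Merge the second list: 09:30–12:30, 17:45–21:45.
A ∩ B = 10:45–12:30, 19:15–20:30.
That is 2 disjoint pieces.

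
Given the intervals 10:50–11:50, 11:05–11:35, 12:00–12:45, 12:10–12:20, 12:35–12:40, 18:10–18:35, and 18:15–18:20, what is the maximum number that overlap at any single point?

Walk the sorted start/end points keeping a running depth.
The depth first hits 2 at 11:05.

2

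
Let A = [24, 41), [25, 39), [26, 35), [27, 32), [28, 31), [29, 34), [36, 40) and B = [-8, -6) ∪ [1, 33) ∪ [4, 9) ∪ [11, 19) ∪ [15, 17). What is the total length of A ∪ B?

A, merged: [24, 41).
B, merged: [-8, -6), [1, 33).
A ∪ B = [-8, -6), [1, 41).
Total: 2 + 40 = 42.

42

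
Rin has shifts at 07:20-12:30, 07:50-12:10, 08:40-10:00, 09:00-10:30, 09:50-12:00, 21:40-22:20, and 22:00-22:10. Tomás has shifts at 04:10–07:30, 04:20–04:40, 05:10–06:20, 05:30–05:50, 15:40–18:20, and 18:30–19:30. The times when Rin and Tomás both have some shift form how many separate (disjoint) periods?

1

Merge the first list: 07:20–12:30, 21:40–22:20.
Merge the second list: 04:10–07:30, 15:40–18:20, 18:30–19:30.
A ∩ B = 07:20–07:30.
That is 1 disjoint piece.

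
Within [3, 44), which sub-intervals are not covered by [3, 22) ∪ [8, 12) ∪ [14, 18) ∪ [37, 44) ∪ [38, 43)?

[22, 37)

The merged coverage is [3, 22), [37, 44).
Uncovered inside [3, 44): [22, 37).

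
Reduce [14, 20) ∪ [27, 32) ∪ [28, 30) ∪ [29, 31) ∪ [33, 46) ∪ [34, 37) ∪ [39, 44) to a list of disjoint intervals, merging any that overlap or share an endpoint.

[14, 20) ∪ [27, 32) ∪ [33, 46)

[27, 32) is disjoint → start new block.
[28, 30) overlaps/touches [27, 32) → extend to [27, 32).
[29, 31) overlaps/touches [27, 32) → extend to [27, 32).
[33, 46) is disjoint → start new block.
[34, 37) overlaps/touches [33, 46) → extend to [33, 46).
[39, 44) overlaps/touches [33, 46) → extend to [33, 46).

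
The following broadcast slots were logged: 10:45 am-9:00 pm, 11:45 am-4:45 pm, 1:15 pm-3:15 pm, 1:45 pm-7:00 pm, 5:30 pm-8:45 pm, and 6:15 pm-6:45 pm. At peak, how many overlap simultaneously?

4

Walk the sorted start/end points keeping a running depth.
The depth first hits 4 at 1:45 pm.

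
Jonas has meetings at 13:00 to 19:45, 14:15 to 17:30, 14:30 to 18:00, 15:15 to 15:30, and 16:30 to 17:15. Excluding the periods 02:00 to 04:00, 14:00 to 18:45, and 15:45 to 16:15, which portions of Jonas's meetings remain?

13:00–14:00, 18:45–19:45

First set merges to 13:00–19:45.
Second set merges to 02:00–04:00, 14:00–18:45.
13:00–19:45 \ B = 13:00–14:00, 18:45–19:45.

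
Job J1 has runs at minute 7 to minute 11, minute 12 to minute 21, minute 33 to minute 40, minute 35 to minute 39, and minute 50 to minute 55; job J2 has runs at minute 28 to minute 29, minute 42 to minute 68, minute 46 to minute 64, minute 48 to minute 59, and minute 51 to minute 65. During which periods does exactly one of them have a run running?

minute 7 to minute 11, minute 12 to minute 21, minute 28 to minute 29, minute 33 to minute 40, minute 42 to minute 50, minute 55 to minute 68

A, merged: minute 7 to minute 11, minute 12 to minute 21, minute 33 to minute 40, minute 50 to minute 55.
B, merged: minute 28 to minute 29, minute 42 to minute 68.
Only in the first: minute 7 to minute 11, minute 12 to minute 21, minute 33 to minute 40.
Only in the second: minute 28 to minute 29, minute 42 to minute 50, minute 55 to minute 68.
Together these are the periods covered by exactly one.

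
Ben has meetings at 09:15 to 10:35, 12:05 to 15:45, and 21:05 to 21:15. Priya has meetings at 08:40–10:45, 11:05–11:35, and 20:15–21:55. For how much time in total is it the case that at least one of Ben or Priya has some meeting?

A ∪ B = 08:40-10:45, 11:05-11:35, 12:05-15:45, 20:15-21:55.
Total: 2 h 5 min + 30 min + 3 h 40 min + 1 h 40 min = 7 h 55 min.

7 h 55 min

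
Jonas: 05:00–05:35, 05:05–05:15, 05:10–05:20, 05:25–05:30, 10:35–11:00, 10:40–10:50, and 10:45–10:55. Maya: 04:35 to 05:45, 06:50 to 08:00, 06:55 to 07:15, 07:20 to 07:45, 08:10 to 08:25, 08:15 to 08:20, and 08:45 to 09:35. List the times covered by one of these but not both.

04:35–05:00, 05:35–05:45, 06:50–08:00, 08:10–08:25, 08:45–09:35, 10:35–11:00

A, merged: 05:00–05:35, 10:35–11:00.
B, merged: 04:35–05:45, 06:50–08:00, 08:10–08:25, 08:45–09:35.
Only in the first: 10:35–11:00.
Only in the second: 04:35–05:00, 05:35–05:45, 06:50–08:00, 08:10–08:25, 08:45–09:35.
Together these are the periods covered by exactly one.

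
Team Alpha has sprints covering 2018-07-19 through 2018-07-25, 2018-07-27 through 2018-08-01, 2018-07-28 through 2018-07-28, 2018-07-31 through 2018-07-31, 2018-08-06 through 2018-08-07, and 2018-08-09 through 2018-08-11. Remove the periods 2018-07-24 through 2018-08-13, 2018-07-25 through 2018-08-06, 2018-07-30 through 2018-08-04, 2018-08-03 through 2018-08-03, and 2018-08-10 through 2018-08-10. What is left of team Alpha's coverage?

2018-07-19 through 2018-07-23

Merge the first list: 2018-07-19 through 2018-07-25, 2018-07-27 through 2018-08-01, 2018-08-06 through 2018-08-07, 2018-08-09 through 2018-08-11.
Merge the second list: 2018-07-24 through 2018-08-13.
2018-07-19 through 2018-07-25 with B removed leaves 2018-07-19 through 2018-07-23.
2018-07-27 through 2018-08-01 lies entirely inside B → drops out.
2018-08-06 through 2018-08-07 lies entirely inside B → drops out.
2018-08-09 through 2018-08-11 lies entirely inside B → drops out.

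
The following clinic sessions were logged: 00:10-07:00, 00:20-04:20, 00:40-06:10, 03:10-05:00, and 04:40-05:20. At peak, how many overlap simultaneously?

At 03:10, 4 of the intervals are simultaneously active.
No point has more.

4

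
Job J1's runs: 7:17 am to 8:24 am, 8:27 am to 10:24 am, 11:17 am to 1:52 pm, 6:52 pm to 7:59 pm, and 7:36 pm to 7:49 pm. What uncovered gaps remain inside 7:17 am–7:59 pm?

8:24 am-8:27 am, 10:24 am-11:17 am, 1:52 pm-6:52 pm

After merging, the occupied span is 7:17 am-8:24 am, 8:27 am-10:24 am, 11:17 am-1:52 pm, 6:52 pm-7:59 pm.
Gaps within 7:17 am-7:59 pm: 8:24 am-8:27 am, 10:24 am-11:17 am, 1:52 pm-6:52 pm.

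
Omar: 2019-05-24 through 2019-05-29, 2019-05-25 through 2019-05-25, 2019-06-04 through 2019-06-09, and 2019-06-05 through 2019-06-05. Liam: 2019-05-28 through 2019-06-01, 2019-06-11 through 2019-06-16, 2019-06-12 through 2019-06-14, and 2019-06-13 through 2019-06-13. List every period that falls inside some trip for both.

2019-05-28 through 2019-05-29

First set merges to 2019-05-24 through 2019-05-29, 2019-06-04 through 2019-06-09.
Second set merges to 2019-05-28 through 2019-06-01, 2019-06-11 through 2019-06-16.
2019-05-24 through 2019-05-29 meets the second set on 2019-05-28 through 2019-05-29.
2019-06-04 through 2019-06-09: no overlap with the second set.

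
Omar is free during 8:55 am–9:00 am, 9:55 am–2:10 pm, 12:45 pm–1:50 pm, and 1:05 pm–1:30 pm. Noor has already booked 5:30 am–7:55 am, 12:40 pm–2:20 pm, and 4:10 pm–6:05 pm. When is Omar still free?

8:55 am–9:00 am, 9:55 am–12:40 pm

First set merges to 8:55 am–9:00 am, 9:55 am–2:10 pm.
8:55 am–9:00 am: nothing removed.
9:55 am–2:10 pm \ B = 9:55 am–12:40 pm.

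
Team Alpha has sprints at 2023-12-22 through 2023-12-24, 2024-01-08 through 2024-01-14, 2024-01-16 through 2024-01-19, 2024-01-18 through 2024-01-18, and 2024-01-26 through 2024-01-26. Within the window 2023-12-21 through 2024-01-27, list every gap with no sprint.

2023-12-21 through 2023-12-21, 2023-12-25 through 2024-01-07, 2024-01-15 through 2024-01-15, 2024-01-20 through 2024-01-25, 2024-01-27 through 2024-01-27

After merging, the occupied span is 2023-12-22 through 2023-12-24, 2024-01-08 through 2024-01-14, 2024-01-16 through 2024-01-19, 2024-01-26 through 2024-01-26.
Gaps within 2023-12-21 through 2024-01-27: 2023-12-21 through 2023-12-21, 2023-12-25 through 2024-01-07, 2024-01-15 through 2024-01-15, 2024-01-20 through 2024-01-25, 2024-01-27 through 2024-01-27.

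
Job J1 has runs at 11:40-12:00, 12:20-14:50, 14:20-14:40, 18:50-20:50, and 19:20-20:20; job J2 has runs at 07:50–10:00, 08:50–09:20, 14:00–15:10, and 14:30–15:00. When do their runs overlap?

14:00–14:50

A, merged: 11:40–12:00, 12:20–14:50, 18:50–20:50.
B, merged: 07:50–10:00, 14:00–15:10.
11:40–12:00 meets no B interval.
12:20–14:50 ∩ B → 14:00–14:50.
18:50–20:50 meets no B interval.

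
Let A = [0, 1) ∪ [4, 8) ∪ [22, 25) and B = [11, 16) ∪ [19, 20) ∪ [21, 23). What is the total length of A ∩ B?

1

A ∩ B = [22, 23).
Total: 1.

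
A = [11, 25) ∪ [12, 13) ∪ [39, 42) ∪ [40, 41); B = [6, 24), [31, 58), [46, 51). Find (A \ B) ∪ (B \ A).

[6, 11) ∪ [24, 25) ∪ [31, 39) ∪ [42, 58)

A, merged: [11, 25), [39, 42).
B, merged: [6, 24), [31, 58).
A but not B: [24, 25).
B but not A: [6, 11), [31, 39), [42, 58).
Combining gives A △ B.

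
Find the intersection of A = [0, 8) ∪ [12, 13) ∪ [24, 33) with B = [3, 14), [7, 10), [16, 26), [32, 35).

Merge the second list: [3, 14), [16, 26), [32, 35).
[0, 8) meets the second set on [3, 8).
[12, 13) meets the second set on [12, 13).
[24, 33) meets the second set on [24, 26), [32, 33).

[3, 8) ∪ [12, 13) ∪ [24, 26) ∪ [32, 33)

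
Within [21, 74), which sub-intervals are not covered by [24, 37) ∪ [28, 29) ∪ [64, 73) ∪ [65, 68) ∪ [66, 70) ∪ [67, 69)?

[21, 24) ∪ [37, 64) ∪ [73, 74)

Covered (merged): [24, 37), [64, 73).
Complement within [21, 74): [21, 24), [37, 64), [73, 74).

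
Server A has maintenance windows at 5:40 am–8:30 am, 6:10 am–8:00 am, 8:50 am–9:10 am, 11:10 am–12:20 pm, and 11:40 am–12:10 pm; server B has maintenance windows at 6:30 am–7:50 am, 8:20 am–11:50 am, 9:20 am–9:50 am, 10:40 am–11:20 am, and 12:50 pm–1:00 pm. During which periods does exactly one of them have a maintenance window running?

5:40 am–6:30 am, 7:50 am–8:20 am, 8:30 am–8:50 am, 9:10 am–11:10 am, 11:50 am–12:20 pm, 12:50 pm–1:00 pm

Merge the first list: 5:40 am–8:30 am, 8:50 am–9:10 am, 11:10 am–12:20 pm.
Merge the second list: 6:30 am–7:50 am, 8:20 am–11:50 am, 12:50 pm–1:00 pm.
Only in the first: 5:40 am–6:30 am, 7:50 am–8:20 am, 11:50 am–12:20 pm.
Only in the second: 8:30 am–8:50 am, 9:10 am–11:10 am, 12:50 pm–1:00 pm.
Together these are the periods covered by exactly one.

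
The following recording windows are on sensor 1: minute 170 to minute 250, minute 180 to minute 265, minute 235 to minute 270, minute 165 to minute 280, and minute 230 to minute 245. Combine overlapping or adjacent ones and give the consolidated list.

Sort by start: minute 165 to minute 280, minute 170 to minute 250, minute 180 to minute 265, minute 230 to minute 245, minute 235 to minute 270.
minute 170 to minute 250 overlaps/touches minute 165 to minute 280 → extend to minute 165 to minute 280.
minute 180 to minute 265 overlaps/touches minute 165 to minute 280 → extend to minute 165 to minute 280.
minute 230 to minute 245 overlaps/touches minute 165 to minute 280 → extend to minute 165 to minute 280.
minute 235 to minute 270 overlaps/touches minute 165 to minute 280 → extend to minute 165 to minute 280.

minute 165 to minute 280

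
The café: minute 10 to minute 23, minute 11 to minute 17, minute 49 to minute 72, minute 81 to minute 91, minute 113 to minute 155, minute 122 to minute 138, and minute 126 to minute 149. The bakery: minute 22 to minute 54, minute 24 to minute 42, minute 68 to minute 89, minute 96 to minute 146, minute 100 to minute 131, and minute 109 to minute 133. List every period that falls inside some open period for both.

minute 22 to minute 23, minute 49 to minute 54, minute 68 to minute 72, minute 81 to minute 89, minute 113 to minute 146

First set merges to minute 10 to minute 23, minute 49 to minute 72, minute 81 to minute 91, minute 113 to minute 155.
Second set merges to minute 22 to minute 54, minute 68 to minute 89, minute 96 to minute 146.
minute 10 to minute 23 overlaps B on minute 22 to minute 23.
minute 49 to minute 72 overlaps B on minute 49 to minute 54, minute 68 to minute 72.
minute 81 to minute 91 overlaps B on minute 81 to minute 89.
minute 113 to minute 155 overlaps B on minute 113 to minute 146.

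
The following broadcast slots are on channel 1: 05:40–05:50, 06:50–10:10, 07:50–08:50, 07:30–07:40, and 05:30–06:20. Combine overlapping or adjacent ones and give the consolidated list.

05:30–06:20, 06:50–10:10

Sort by start: 05:30–06:20, 05:40–05:50, 06:50–10:10, 07:30–07:40, 07:50–08:50.
05:40–05:50 overlaps/touches 05:30–06:20 → extend to 05:30–06:20.
06:50–10:10 is disjoint → start new block.
07:30–07:40 overlaps/touches 06:50–10:10 → extend to 06:50–10:10.
07:50–08:50 overlaps/touches 06:50–10:10 → extend to 06:50–10:10.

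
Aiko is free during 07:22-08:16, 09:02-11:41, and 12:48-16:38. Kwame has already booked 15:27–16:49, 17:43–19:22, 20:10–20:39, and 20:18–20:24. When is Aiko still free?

Merge the second list: 15:27–16:49, 17:43–19:22, 20:10–20:39.
07:22–08:16 is untouched.
09:02–11:41 is untouched.
12:48–16:38 with B removed leaves 12:48–15:27.

07:22–08:16, 09:02–11:41, 12:48–15:27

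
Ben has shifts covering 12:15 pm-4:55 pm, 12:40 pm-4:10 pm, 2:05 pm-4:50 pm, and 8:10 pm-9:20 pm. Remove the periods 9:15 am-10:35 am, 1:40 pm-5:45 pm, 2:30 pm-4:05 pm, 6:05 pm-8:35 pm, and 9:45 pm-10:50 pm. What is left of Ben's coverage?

Merge the first list: 12:15 pm–4:55 pm, 8:10 pm–9:20 pm.
Merge the second list: 9:15 am–10:35 am, 1:40 pm–5:45 pm, 6:05 pm–8:35 pm, 9:45 pm–10:50 pm.
12:15 pm–4:55 pm minus B → 12:15 pm–1:40 pm.
8:10 pm–9:20 pm minus B → 8:35 pm–9:20 pm.

12:15 pm–1:40 pm, 8:35 pm–9:20 pm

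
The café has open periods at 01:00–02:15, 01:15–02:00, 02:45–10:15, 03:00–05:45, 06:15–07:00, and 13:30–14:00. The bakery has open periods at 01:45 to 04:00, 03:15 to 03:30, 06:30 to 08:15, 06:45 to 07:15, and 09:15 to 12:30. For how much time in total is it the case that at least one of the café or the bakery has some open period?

12 h

Merge the first list: 01:00–02:15, 02:45–10:15, 13:30–14:00.
Merge the second list: 01:45–04:00, 06:30–08:15, 09:15–12:30.
A ∪ B = 01:00–12:30, 13:30–14:00.
Total: 11 h 30 min + 30 min = 12 h.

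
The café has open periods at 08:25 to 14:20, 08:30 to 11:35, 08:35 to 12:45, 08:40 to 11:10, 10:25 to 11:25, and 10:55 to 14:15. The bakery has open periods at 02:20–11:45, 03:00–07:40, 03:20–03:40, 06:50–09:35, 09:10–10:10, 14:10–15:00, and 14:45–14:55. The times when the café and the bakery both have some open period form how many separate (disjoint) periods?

A, merged: 08:25–14:20.
B, merged: 02:20–11:45, 14:10–15:00.
A ∩ B = 08:25–11:45, 14:10–14:20.
That is 2 disjoint pieces.

2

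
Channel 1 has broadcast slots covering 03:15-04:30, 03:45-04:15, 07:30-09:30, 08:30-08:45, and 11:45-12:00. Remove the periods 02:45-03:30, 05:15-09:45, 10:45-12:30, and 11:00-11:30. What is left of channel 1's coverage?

Merge the first list: 03:15–04:30, 07:30–09:30, 11:45–12:00.
Merge the second list: 02:45–03:30, 05:15–09:45, 10:45–12:30.
03:15–04:30 \ B = 03:30–04:30.
07:30–09:30: entirely removed.
11:45–12:00: entirely removed.

03:30–04:30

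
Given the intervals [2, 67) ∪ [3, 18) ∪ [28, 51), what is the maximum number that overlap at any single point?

At 3, 2 of the intervals are simultaneously active.
No point has more.

2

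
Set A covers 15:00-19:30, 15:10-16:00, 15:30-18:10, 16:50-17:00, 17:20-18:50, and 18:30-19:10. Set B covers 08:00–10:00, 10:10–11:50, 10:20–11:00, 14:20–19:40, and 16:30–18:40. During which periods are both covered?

First set merges to 15:00–19:30.
Second set merges to 08:00–10:00, 10:10–11:50, 14:20–19:40.
15:00–19:30 meets the second set on 15:00–19:30.

15:00–19:30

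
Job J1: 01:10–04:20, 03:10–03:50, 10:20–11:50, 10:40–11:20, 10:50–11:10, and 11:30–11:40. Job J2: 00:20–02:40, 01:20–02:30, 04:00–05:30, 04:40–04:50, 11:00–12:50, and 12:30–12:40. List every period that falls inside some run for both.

01:10-02:40, 04:00-04:20, 11:00-11:50

Merge the first list: 01:10-04:20, 10:20-11:50.
Merge the second list: 00:20-02:40, 04:00-05:30, 11:00-12:50.
01:10-04:20 overlaps B on 01:10-02:40, 04:00-04:20.
10:20-11:50 overlaps B on 11:00-11:50.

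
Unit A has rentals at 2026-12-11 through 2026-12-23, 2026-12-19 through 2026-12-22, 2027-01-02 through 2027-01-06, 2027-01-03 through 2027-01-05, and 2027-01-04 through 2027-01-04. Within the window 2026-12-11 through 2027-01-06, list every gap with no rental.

The merged coverage is 2026-12-11 through 2026-12-23, 2027-01-02 through 2027-01-06.
Gaps within 2026-12-11 through 2027-01-06: 2026-12-24 through 2027-01-01.

2026-12-24 through 2027-01-01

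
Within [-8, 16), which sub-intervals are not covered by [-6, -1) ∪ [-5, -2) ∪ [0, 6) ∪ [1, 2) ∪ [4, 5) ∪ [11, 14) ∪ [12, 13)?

After merging, the occupied span is [-6, -1), [0, 6), [11, 14).
Gaps within [-8, 16): [-8, -6), [-1, 0), [6, 11), [14, 16).

[-8, -6) ∪ [-1, 0) ∪ [6, 11) ∪ [14, 16)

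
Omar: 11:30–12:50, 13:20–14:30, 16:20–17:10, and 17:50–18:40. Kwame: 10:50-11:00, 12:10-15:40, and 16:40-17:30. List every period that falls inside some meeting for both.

11:30–12:50 meets the second set on 12:10–12:50.
13:20–14:30 meets the second set on 13:20–14:30.
16:20–17:10 meets the second set on 16:40–17:10.
17:50–18:40: no overlap with the second set.

12:10–12:50, 13:20–14:30, 16:40–17:10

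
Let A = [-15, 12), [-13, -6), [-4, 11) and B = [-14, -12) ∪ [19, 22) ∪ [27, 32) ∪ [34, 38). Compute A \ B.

A, merged: [-15, 12).
[-15, 12) with B removed leaves [-15, -14), [-12, 12).

[-15, -14) ∪ [-12, 12)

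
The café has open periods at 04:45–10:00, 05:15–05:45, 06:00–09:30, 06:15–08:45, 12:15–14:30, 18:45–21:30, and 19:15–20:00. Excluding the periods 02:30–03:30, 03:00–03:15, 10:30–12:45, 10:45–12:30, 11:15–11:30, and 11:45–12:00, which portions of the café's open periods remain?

Merge the first list: 04:45–10:00, 12:15–14:30, 18:45–21:30.
Merge the second list: 02:30–03:30, 10:30–12:45.
04:45–10:00 is untouched.
12:15–14:30 with B removed leaves 12:45–14:30.
18:45–21:30 is untouched.

04:45–10:00, 12:45–14:30, 18:45–21:30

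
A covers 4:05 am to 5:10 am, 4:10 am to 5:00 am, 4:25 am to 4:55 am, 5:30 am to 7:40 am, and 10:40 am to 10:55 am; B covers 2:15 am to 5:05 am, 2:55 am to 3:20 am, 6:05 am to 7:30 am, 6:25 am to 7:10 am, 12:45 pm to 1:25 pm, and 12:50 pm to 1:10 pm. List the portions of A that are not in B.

A, merged: 4:05 am-5:10 am, 5:30 am-7:40 am, 10:40 am-10:55 am.
B, merged: 2:15 am-5:05 am, 6:05 am-7:30 am, 12:45 pm-1:25 pm.
4:05 am-5:10 am \ B = 5:05 am-5:10 am.
5:30 am-7:40 am \ B = 5:30 am-6:05 am, 7:30 am-7:40 am.
10:40 am-10:55 am: nothing removed.

5:05 am-5:10 am, 5:30 am-6:05 am, 7:30 am-7:40 am, 10:40 am-10:55 am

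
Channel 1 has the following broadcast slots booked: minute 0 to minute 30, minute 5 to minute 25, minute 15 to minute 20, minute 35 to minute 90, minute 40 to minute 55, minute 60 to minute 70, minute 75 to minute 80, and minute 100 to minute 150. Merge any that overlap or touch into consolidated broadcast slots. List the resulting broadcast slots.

minute 0 to minute 30, minute 35 to minute 90, minute 100 to minute 150

minute 5 to minute 25 overlaps/touches minute 0 to minute 30 → extend to minute 0 to minute 30.
minute 15 to minute 20 overlaps/touches minute 0 to minute 30 → extend to minute 0 to minute 30.
minute 35 to minute 90 is disjoint → start new block.
minute 40 to minute 55 overlaps/touches minute 35 to minute 90 → extend to minute 35 to minute 90.
minute 60 to minute 70 overlaps/touches minute 35 to minute 90 → extend to minute 35 to minute 90.
minute 75 to minute 80 overlaps/touches minute 35 to minute 90 → extend to minute 35 to minute 90.
minute 100 to minute 150 is disjoint → start new block.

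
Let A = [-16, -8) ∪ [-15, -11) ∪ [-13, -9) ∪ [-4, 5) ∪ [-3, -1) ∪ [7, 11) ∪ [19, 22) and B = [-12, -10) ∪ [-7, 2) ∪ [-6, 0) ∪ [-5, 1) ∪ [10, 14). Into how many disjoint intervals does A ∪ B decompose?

4

A, merged: [-16, -8), [-4, 5), [7, 11), [19, 22).
B, merged: [-12, -10), [-7, 2), [10, 14).
A ∪ B = [-16, -8), [-7, 5), [7, 14), [19, 22).
That is 4 disjoint pieces.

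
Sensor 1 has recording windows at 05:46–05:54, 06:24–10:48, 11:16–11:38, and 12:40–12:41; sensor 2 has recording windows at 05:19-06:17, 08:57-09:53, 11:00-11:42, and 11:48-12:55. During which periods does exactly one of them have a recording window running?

A \ B = 06:24-08:57, 09:53-10:48.
B \ A = 05:19-05:46, 05:54-06:17, 11:00-11:16, 11:38-11:42, 11:48-12:40, 12:41-12:55.
Union of the two gives the symmetric difference.

05:19-05:46, 05:54-06:17, 06:24-08:57, 09:53-10:48, 11:00-11:16, 11:38-11:42, 11:48-12:40, 12:41-12:55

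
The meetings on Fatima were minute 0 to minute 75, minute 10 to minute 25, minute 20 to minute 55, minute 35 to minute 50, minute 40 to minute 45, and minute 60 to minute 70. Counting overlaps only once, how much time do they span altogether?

75 minutes

Merged: minute 0 to minute 75.
Length: 75 minutes.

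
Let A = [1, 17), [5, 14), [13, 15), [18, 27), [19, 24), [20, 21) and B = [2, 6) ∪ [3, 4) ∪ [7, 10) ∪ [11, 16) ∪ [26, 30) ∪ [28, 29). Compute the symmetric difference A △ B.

[1, 2) ∪ [6, 7) ∪ [10, 11) ∪ [16, 17) ∪ [18, 26) ∪ [27, 30)

First set merges to [1, 17), [18, 27).
Second set merges to [2, 6), [7, 10), [11, 16), [26, 30).
Only in the first: [1, 2), [6, 7), [10, 11), [16, 17), [18, 26).
Only in the second: [27, 30).
Together these are the periods covered by exactly one.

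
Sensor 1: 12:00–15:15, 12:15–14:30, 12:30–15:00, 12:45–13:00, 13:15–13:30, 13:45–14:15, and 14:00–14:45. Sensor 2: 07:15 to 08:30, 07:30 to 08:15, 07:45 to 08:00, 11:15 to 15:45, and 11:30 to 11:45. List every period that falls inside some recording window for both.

Merge the first list: 12:00–15:15.
Merge the second list: 07:15–08:30, 11:15–15:45.
12:00–15:15 ∩ B → 12:00–15:15.

12:00–15:15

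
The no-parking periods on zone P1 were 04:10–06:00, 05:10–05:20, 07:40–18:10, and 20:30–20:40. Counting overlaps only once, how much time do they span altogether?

12 h 30 min

Merged: 04:10–06:00, 07:40–18:10, 20:30–20:40.
Lengths: 1 h 50 min + 10 h 30 min + 10 min = 12 h 30 min.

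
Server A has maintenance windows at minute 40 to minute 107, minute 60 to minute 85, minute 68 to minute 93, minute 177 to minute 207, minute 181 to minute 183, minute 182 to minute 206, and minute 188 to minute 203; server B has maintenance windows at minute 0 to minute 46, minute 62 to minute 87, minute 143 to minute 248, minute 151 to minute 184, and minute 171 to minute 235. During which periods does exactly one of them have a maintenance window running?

minute 0 to minute 40, minute 46 to minute 62, minute 87 to minute 107, minute 143 to minute 177, minute 207 to minute 248

First set merges to minute 40 to minute 107, minute 177 to minute 207.
Second set merges to minute 0 to minute 46, minute 62 to minute 87, minute 143 to minute 248.
A but not B: minute 46 to minute 62, minute 87 to minute 107.
B but not A: minute 0 to minute 40, minute 143 to minute 177, minute 207 to minute 248.
Combining gives A △ B.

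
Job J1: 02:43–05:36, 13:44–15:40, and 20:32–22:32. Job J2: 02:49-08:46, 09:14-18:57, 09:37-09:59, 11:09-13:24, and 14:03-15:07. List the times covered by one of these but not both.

Merge the second list: 02:49–08:46, 09:14–18:57.
A but not B: 02:43–02:49, 20:32–22:32.
B but not A: 05:36–08:46, 09:14–13:44, 15:40–18:57.
Combining gives A △ B.

02:43–02:49, 05:36–08:46, 09:14–13:44, 15:40–18:57, 20:32–22:32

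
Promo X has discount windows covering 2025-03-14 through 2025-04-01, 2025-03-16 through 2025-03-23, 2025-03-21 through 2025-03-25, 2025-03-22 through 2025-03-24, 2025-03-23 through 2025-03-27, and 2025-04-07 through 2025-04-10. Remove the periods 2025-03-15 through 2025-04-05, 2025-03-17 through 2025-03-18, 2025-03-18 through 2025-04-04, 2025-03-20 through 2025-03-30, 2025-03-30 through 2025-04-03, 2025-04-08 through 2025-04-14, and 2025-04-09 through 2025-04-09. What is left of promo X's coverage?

A, merged: 2025-03-14 through 2025-04-01, 2025-04-07 through 2025-04-10.
B, merged: 2025-03-15 through 2025-04-05, 2025-04-08 through 2025-04-14.
2025-03-14 through 2025-04-01 \ B = 2025-03-14 through 2025-03-14.
2025-04-07 through 2025-04-10 \ B = 2025-04-07 through 2025-04-07.

2025-03-14 through 2025-03-14, 2025-04-07 through 2025-04-07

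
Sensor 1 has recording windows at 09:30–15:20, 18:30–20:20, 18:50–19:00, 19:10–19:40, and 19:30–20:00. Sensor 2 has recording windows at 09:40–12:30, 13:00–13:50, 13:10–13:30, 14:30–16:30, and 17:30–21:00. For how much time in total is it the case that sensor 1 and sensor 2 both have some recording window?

First set merges to 09:30–15:20, 18:30–20:20.
Second set merges to 09:40–12:30, 13:00–13:50, 14:30–16:30, 17:30–21:00.
A ∩ B = 09:40–12:30, 13:00–13:50, 14:30–15:20, 18:30–20:20.
Total: 2 h 50 min + 50 min + 50 min + 1 h 50 min = 6 h 20 min.

6 h 20 min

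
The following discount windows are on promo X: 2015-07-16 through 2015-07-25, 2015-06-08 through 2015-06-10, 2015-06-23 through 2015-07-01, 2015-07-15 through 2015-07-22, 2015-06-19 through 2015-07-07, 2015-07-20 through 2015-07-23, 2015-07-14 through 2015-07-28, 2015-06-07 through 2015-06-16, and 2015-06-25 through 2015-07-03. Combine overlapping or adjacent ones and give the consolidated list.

2015-06-07 through 2015-06-16, 2015-06-19 through 2015-07-07, 2015-07-14 through 2015-07-28

Sort by start: 2015-06-07 through 2015-06-16, 2015-06-08 through 2015-06-10, 2015-06-19 through 2015-07-07, 2015-06-23 through 2015-07-01, 2015-06-25 through 2015-07-03, 2015-07-14 through 2015-07-28, 2015-07-15 through 2015-07-22, 2015-07-16 through 2015-07-25, 2015-07-20 through 2015-07-23.
2015-06-08 through 2015-06-10 overlaps/touches 2015-06-07 through 2015-06-16 → extend to 2015-06-07 through 2015-06-16.
2015-06-19 through 2015-07-07 is disjoint → start new block.
2015-06-23 through 2015-07-01 overlaps/touches 2015-06-19 through 2015-07-07 → extend to 2015-06-19 through 2015-07-07.
2015-06-25 through 2015-07-03 overlaps/touches 2015-06-19 through 2015-07-07 → extend to 2015-06-19 through 2015-07-07.
2015-07-14 through 2015-07-28 is disjoint → start new block.
2015-07-15 through 2015-07-22 overlaps/touches 2015-07-14 through 2015-07-28 → extend to 2015-07-14 through 2015-07-28.
2015-07-16 through 2015-07-25 overlaps/touches 2015-07-14 through 2015-07-28 → extend to 2015-07-14 through 2015-07-28.
2015-07-20 through 2015-07-23 overlaps/touches 2015-07-14 through 2015-07-28 → extend to 2015-07-14 through 2015-07-28.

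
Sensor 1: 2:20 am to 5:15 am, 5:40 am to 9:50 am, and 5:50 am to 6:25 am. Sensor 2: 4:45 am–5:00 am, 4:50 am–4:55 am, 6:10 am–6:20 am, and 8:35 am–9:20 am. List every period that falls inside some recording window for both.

4:45 am–5:00 am, 6:10 am–6:20 am, 8:35 am–9:20 am

A, merged: 2:20 am–5:15 am, 5:40 am–9:50 am.
B, merged: 4:45 am–5:00 am, 6:10 am–6:20 am, 8:35 am–9:20 am.
2:20 am–5:15 am ∩ B → 4:45 am–5:00 am.
5:40 am–9:50 am ∩ B → 6:10 am–6:20 am, 8:35 am–9:20 am.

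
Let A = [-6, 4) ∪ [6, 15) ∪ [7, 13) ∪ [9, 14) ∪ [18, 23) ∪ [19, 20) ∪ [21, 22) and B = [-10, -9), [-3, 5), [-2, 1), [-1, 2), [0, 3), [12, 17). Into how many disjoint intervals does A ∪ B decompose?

Merge the first list: [-6, 4), [6, 15), [18, 23).
Merge the second list: [-10, -9), [-3, 5), [12, 17).
A ∪ B = [-10, -9), [-6, 5), [6, 17), [18, 23).
That is 4 disjoint pieces.

4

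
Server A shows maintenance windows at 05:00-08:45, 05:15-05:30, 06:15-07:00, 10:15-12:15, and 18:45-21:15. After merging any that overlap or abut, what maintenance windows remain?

05:00–08:45, 10:15–12:15, 18:45–21:15

05:15–05:30 overlaps/touches 05:00–08:45 → extend to 05:00–08:45.
06:15–07:00 overlaps/touches 05:00–08:45 → extend to 05:00–08:45.
10:15–12:15 is disjoint → start new block.
18:45–21:15 is disjoint → start new block.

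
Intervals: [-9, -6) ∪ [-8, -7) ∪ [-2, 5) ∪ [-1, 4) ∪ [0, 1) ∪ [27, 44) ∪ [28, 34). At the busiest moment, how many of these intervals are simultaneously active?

At 0, 3 of the intervals are simultaneously active.
No point has more.

3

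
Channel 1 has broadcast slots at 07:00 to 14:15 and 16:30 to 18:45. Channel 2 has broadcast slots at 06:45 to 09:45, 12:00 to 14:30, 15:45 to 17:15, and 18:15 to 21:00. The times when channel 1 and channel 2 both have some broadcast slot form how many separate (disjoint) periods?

4

A ∩ B = 07:00–09:45, 12:00–14:15, 16:30–17:15, 18:15–18:45.
That is 4 disjoint pieces.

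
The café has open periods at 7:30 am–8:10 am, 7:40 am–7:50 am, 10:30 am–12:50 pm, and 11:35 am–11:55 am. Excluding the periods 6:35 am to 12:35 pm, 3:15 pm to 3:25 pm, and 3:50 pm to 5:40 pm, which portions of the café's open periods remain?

12:35 pm-12:50 pm

Merge the first list: 7:30 am-8:10 am, 10:30 am-12:50 pm.
7:30 am-8:10 am: fully covered by B → removed.
10:30 am-12:50 pm minus B → 12:35 pm-12:50 pm.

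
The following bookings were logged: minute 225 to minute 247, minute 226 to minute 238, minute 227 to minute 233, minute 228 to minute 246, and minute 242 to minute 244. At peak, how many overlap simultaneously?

Walk the sorted start/end points keeping a running depth.
The depth first hits 4 at minute 228.

4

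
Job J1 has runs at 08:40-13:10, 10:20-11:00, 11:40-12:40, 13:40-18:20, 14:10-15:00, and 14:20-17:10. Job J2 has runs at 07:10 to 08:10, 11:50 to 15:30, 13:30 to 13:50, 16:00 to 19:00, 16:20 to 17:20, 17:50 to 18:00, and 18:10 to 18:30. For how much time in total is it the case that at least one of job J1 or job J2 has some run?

11 h 20 min

Merge the first list: 08:40-13:10, 13:40-18:20.
Merge the second list: 07:10-08:10, 11:50-15:30, 16:00-19:00.
A ∪ B = 07:10-08:10, 08:40-19:00.
Total: 1 h + 10 h 20 min = 11 h 20 min.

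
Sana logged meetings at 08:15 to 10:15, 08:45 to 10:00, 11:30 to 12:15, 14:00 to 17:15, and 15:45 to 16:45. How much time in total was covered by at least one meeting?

6 h

Merged: 08:15–10:15, 11:30–12:15, 14:00–17:15.
Lengths: 2 h + 45 min + 3 h 15 min = 6 h.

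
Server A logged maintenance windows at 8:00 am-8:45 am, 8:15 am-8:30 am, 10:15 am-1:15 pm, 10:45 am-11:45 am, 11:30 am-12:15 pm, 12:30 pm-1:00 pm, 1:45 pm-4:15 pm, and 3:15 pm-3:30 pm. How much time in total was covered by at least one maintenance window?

6 h 15 min

Merged: 8:00 am-8:45 am, 10:15 am-1:15 pm, 1:45 pm-4:15 pm.
Lengths: 45 min + 3 h + 2 h 30 min = 6 h 15 min.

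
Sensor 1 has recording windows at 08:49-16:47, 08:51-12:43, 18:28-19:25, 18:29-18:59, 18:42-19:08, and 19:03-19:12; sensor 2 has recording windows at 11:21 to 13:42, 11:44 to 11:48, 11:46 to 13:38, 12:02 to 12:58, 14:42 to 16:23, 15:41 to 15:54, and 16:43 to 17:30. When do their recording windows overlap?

11:21-13:42, 14:42-16:23, 16:43-16:47

Merge the first list: 08:49-16:47, 18:28-19:25.
Merge the second list: 11:21-13:42, 14:42-16:23, 16:43-17:30.
08:49-16:47 overlaps B on 11:21-13:42, 14:42-16:23, 16:43-16:47.
18:28-19:25 falls entirely outside B.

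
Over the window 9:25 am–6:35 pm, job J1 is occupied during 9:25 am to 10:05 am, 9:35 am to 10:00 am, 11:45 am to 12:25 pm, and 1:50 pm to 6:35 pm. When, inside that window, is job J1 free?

Covered (merged): 9:25 am–10:05 am, 11:45 am–12:25 pm, 1:50 pm–6:35 pm.
Complement within 9:25 am–6:35 pm: 10:05 am–11:45 am, 12:25 pm–1:50 pm.

10:05 am–11:45 am, 12:25 pm–1:50 pm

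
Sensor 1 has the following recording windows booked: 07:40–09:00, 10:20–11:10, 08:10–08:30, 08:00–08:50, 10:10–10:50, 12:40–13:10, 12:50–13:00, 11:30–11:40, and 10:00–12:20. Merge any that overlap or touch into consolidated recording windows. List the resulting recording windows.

Sort by start: 07:40-09:00, 08:00-08:50, 08:10-08:30, 10:00-12:20, 10:10-10:50, 10:20-11:10, 11:30-11:40, 12:40-13:10, 12:50-13:00.
08:00-08:50 overlaps/touches 07:40-09:00 → extend to 07:40-09:00.
08:10-08:30 overlaps/touches 07:40-09:00 → extend to 07:40-09:00.
10:00-12:20 is disjoint → start new block.
10:10-10:50 overlaps/touches 10:00-12:20 → extend to 10:00-12:20.
10:20-11:10 overlaps/touches 10:00-12:20 → extend to 10:00-12:20.
11:30-11:40 overlaps/touches 10:00-12:20 → extend to 10:00-12:20.
12:40-13:10 is disjoint → start new block.
12:50-13:00 overlaps/touches 12:40-13:10 → extend to 12:40-13:10.

07:40-09:00, 10:00-12:20, 12:40-13:10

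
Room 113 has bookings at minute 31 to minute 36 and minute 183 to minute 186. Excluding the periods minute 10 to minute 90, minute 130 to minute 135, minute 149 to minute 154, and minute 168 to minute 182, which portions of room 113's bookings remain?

minute 31 to minute 36: fully covered by B → removed.
minute 183 to minute 186: no B overlap → unchanged.

minute 183 to minute 186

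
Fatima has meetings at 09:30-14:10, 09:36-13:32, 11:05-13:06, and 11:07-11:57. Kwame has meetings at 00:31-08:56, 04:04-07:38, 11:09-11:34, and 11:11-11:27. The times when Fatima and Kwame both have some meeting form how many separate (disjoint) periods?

A, merged: 09:30–14:10.
B, merged: 00:31–08:56, 11:09–11:34.
A ∩ B = 11:09–11:34.
That is 1 disjoint piece.

1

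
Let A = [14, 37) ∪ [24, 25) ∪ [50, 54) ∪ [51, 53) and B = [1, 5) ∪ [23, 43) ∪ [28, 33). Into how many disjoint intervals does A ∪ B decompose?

3

First set merges to [14, 37), [50, 54).
Second set merges to [1, 5), [23, 43).
A ∪ B = [1, 5), [14, 43), [50, 54).
That is 3 disjoint pieces.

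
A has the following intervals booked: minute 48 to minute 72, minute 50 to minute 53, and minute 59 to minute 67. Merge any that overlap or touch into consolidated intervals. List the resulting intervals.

minute 50 to minute 53 overlaps/touches minute 48 to minute 72 → extend to minute 48 to minute 72.
minute 59 to minute 67 overlaps/touches minute 48 to minute 72 → extend to minute 48 to minute 72.

minute 48 to minute 72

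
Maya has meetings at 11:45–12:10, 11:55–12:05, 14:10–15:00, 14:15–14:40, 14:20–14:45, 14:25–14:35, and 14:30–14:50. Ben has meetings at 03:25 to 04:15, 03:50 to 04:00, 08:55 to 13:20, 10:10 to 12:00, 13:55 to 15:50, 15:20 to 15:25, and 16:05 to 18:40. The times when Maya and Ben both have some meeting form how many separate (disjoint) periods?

2

Merge the first list: 11:45–12:10, 14:10–15:00.
Merge the second list: 03:25–04:15, 08:55–13:20, 13:55–15:50, 16:05–18:40.
A ∩ B = 11:45–12:10, 14:10–15:00.
That is 2 disjoint pieces.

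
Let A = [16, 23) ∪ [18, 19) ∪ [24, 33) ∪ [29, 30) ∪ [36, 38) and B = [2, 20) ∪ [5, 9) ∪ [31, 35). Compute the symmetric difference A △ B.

A, merged: [16, 23), [24, 33), [36, 38).
B, merged: [2, 20), [31, 35).
Only in the first: [20, 23), [24, 31), [36, 38).
Only in the second: [2, 16), [33, 35).
Together these are the periods covered by exactly one.

[2, 16) ∪ [20, 23) ∪ [24, 31) ∪ [33, 35) ∪ [36, 38)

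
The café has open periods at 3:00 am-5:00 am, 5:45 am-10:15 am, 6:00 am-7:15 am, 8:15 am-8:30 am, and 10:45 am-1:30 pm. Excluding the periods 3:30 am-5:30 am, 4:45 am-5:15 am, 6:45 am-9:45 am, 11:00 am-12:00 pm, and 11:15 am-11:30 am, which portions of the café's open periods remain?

3:00 am–3:30 am, 5:45 am–6:45 am, 9:45 am–10:15 am, 10:45 am–11:00 am, 12:00 pm–1:30 pm

A, merged: 3:00 am–5:00 am, 5:45 am–10:15 am, 10:45 am–1:30 pm.
B, merged: 3:30 am–5:30 am, 6:45 am–9:45 am, 11:00 am–12:00 pm.
3:00 am–5:00 am with B removed leaves 3:00 am–3:30 am.
5:45 am–10:15 am with B removed leaves 5:45 am–6:45 am, 9:45 am–10:15 am.
10:45 am–1:30 pm with B removed leaves 10:45 am–11:00 am, 12:00 pm–1:30 pm.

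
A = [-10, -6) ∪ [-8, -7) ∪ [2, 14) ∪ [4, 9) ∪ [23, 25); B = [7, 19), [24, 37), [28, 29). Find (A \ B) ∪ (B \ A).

Merge the first list: [-10, -6), [2, 14), [23, 25).
Merge the second list: [7, 19), [24, 37).
A \ B = [-10, -6), [2, 7), [23, 24).
B \ A = [14, 19), [25, 37).
Union of the two gives the symmetric difference.

[-10, -6) ∪ [2, 7) ∪ [14, 19) ∪ [23, 24) ∪ [25, 37)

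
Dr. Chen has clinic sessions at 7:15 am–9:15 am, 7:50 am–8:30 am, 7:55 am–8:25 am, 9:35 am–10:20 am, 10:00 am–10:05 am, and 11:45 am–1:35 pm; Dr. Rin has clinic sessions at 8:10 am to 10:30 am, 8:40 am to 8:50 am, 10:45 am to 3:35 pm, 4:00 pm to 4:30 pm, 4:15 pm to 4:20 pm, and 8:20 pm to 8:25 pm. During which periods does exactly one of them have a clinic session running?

7:15 am–8:10 am, 9:15 am–9:35 am, 10:20 am–10:30 am, 10:45 am–11:45 am, 1:35 pm–3:35 pm, 4:00 pm–4:30 pm, 8:20 pm–8:25 pm

First set merges to 7:15 am–9:15 am, 9:35 am–10:20 am, 11:45 am–1:35 pm.
Second set merges to 8:10 am–10:30 am, 10:45 am–3:35 pm, 4:00 pm–4:30 pm, 8:20 pm–8:25 pm.
Only in the first: 7:15 am–8:10 am.
Only in the second: 9:15 am–9:35 am, 10:20 am–10:30 am, 10:45 am–11:45 am, 1:35 pm–3:35 pm, 4:00 pm–4:30 pm, 8:20 pm–8:25 pm.
Together these are the periods covered by exactly one.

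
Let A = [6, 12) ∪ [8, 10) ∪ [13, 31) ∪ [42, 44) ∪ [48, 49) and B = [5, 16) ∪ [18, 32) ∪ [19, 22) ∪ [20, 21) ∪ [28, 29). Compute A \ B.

[16, 18) ∪ [42, 44) ∪ [48, 49)

First set merges to [6, 12), [13, 31), [42, 44), [48, 49).
Second set merges to [5, 16), [18, 32).
[6, 12) lies entirely inside B → drops out.
[13, 31) with B removed leaves [16, 18).
[42, 44) is untouched.
[48, 49) is untouched.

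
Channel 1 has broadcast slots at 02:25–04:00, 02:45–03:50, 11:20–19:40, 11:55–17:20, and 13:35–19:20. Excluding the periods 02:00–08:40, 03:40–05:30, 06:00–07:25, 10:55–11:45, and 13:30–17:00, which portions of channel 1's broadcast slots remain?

First set merges to 02:25–04:00, 11:20–19:40.
Second set merges to 02:00–08:40, 10:55–11:45, 13:30–17:00.
02:25–04:00: entirely removed.
11:20–19:40 \ B = 11:45–13:30, 17:00–19:40.

11:45–13:30, 17:00–19:40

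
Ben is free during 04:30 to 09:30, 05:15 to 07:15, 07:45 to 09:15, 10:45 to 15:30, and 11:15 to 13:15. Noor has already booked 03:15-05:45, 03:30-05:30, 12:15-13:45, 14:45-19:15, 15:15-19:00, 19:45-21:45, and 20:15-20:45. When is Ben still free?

05:45-09:30, 10:45-12:15, 13:45-14:45

Merge the first list: 04:30-09:30, 10:45-15:30.
Merge the second list: 03:15-05:45, 12:15-13:45, 14:45-19:15, 19:45-21:45.
04:30-09:30 minus B → 05:45-09:30.
10:45-15:30 minus B → 10:45-12:15, 13:45-14:45.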